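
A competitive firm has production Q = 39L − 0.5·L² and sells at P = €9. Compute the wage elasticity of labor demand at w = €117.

From P·MP_L = w with MP_L = 39 − L, labor demand is L(w) = 39 − w/9.
dL/dw = −1/(9) = -1/9.
At w = 117, L = 26, so ε = (dL/dw)·(w/L) = (-1/9)·(117/26) = -0.5.

ε = -0.5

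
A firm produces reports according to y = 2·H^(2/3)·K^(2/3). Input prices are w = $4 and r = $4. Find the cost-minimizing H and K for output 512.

H* = 64, K* = 64

Cost minimization requires the marginal rate of technical substitution to equal the input-price ratio: MP_H/MP_K = w/r.
Here MP_H/MP_K = (2/3)·(K/H)/(2/3) = (K/H). Setting this equal to 4/4 = 1 gives K = H.
Substituting into y = 512: 2·H^(2/3)·(H)^(2/3) = 512.
Solving, H = 64 and K = 64.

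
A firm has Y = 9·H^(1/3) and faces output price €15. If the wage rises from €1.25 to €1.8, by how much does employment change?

ΔH = -91

From P·MP_H = w with MP_H = 3·H^(-2/3), the labor demand is H(w) = (45/w)^(3/2).
At w = 1.25: H = 216. At w = 1.8: H = 125.
ΔH = 125 − 216 = -91.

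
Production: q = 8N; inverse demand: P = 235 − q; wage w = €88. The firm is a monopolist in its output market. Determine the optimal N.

Marginal revenue from the inverse demand is MR = 235 − 2q.
The marginal product is MP_N = 8.
A monopolist hires until marginal revenue product equals the wage: MR·MP_N = w.
(235 − 16N)·8 = 88, so N = 14.

N* = 14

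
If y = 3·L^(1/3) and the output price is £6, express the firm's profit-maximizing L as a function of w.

L(w) = (6/w)^(3/2)

MP_L = (1/3)·3·L^(-2/3) = L^(-2/3).
Setting P·MP_L = w: 6·L^(-2/3) = w.
Solving for L: L^(-2/3) = w/6, so L = (6/w)^(3/2).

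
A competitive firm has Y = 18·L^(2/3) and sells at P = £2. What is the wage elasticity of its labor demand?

MP_L = (2/3)·18·L^(-1/3), so P·MP_L = w gives 24·L^(-1/3) = w.
Solving, L(w) = (24/w)^(3). This is a constant-elasticity form: L ∝ w^(−3), so ε = −3.

ε = -3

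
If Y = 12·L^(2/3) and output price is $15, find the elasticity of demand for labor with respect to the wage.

MP_L = (2/3)·12·L^(-1/3), so P·MP_L = w gives 120·L^(-1/3) = w.
Solving, L(w) = (120/w)^(3). This is a constant-elasticity form: L ∝ w^(−3), so ε = −3.

ε = -3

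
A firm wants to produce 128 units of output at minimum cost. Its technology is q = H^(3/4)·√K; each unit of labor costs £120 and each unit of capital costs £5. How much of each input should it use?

Cost minimization requires the marginal rate of technical substitution to equal the input-price ratio: MP_H/MP_K = w/r.
Here MP_H/MP_K = (3/4)·(K/H)/(1/2) = 1.5·(K/H). Setting this equal to 120/5 = 24 gives K = 16H.
Substituting into q = 128: H^(3/4)·(16H)^(1/2) = 128.
Solving, H = 16 and K = 256.

H* = 16, K* = 256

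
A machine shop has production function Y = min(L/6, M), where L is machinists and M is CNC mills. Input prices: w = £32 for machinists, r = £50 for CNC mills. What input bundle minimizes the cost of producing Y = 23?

L* = 138, M* = 23

With a fixed-proportions technology, the cost-minimizing bundle uses no slack in either input: L/6 = M = Y.
So L = 6·23 = 138 and M = 23.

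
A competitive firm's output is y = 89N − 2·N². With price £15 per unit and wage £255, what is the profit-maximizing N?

The marginal product of N is MP_N = 89 − 4N.
A price-taking firm hires until the value of the marginal product equals the wage: P·MP_N = w, so 15·(89 − 4N) = 255.
Then 89 − 4N = 17, giving N = 18.

N* = 18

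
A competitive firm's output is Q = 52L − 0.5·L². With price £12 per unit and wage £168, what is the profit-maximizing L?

The marginal product of L is MP_L = 52 − L.
A price-taking firm hires until the value of the marginal product equals the wage: P·MP_L = w, so 12·(52 − L) = 168.
Then 52 − L = 14, giving L = 38.

L* = 38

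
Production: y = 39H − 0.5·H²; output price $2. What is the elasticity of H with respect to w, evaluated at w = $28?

ε = -0.56

From P·MP_H = w with MP_H = 39 − H, labor demand is H(w) = 39 − w/2.
dH/dw = −1/(2) = -0.5.
At w = 28, H = 25, so ε = (dH/dw)·(w/H) = (-0.5)·(28/25) = -0.56.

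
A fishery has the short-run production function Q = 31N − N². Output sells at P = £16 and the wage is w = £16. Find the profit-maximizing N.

The marginal product of N is MP_N = 31 − 2N.
A price-taking firm hires until the value of the marginal product equals the wage: P·MP_N = w, so 16·(31 − 2N) = 16.
Then 31 − 2N = 1, giving N = 15.

N* = 15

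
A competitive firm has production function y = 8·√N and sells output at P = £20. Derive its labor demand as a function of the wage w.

MP_N = (1/2)·8·N^(-1/2) = 4·N^(-1/2).
Setting P·MP_N = w: 80·N^(-1/2) = w.
Solving for N: N^(-1/2) = w/80, so N = (80/w)^(2).

N(w) = 6400/w²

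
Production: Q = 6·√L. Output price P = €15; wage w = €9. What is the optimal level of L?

L* = 25

MP_L = (1/2)·6·L^(-1/2) = 3·L^(-1/2).
Profit maximization for a price taker requires P·MP_L = w: 15·3·L^(-1/2) = 9.
So L^(-1/2) = 0.2, which gives L = 25.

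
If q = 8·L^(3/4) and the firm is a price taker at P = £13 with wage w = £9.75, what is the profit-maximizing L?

L* = 4096

MP_L = (3/4)·8·L^(-1/4) = 6·L^(-1/4).
Profit maximization for a price taker requires P·MP_L = w: 13·6·L^(-1/4) = 9.75.
So L^(-1/4) = 0.125, which gives L = 4096.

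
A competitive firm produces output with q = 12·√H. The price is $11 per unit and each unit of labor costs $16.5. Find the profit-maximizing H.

MP_H = (1/2)·12·H^(-1/2) = 6·H^(-1/2).
Profit maximization for a price taker requires P·MP_H = w: 11·6·H^(-1/2) = 16.5.
So H^(-1/2) = 0.25, which gives H = 16.

H* = 16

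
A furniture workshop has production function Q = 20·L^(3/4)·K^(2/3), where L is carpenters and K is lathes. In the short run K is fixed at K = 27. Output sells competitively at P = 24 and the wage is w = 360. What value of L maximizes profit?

With K = 27, MP_L = (3/4)·20·L^(-1/4)·27^(2/3) = 135·L^(-1/4).
Profit maximization for a price taker requires P·MP_L = w: 24·135·L^(-1/4) = 360.
So L^(-1/4) = 1/9, which gives L = 6561.

L* = 6561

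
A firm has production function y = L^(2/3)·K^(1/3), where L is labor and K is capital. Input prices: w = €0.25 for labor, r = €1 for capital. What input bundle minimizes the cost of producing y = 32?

Cost minimization requires the marginal rate of technical substitution to equal the input-price ratio: MP_L/MP_K = w/r.
Here MP_L/MP_K = (2/3)·(K/L)/(1/3) = 2·(K/L). Setting this equal to 0.25/1 = 0.25 gives K = 0.125L.
Substituting into y = 32: L^(2/3)·(0.125L)^(1/3) = 32.
Solving, L = 64 and K = 8.

L* = 64, K* = 8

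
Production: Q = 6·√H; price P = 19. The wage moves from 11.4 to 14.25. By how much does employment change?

ΔH = -9

From P·MP_H = w with MP_H = 3·H^(-1/2), the labor demand is H(w) = (57/w)^(2).
At w = 11.4: H = 25. At w = 14.25: H = 16.
ΔH = 16 − 25 = -9.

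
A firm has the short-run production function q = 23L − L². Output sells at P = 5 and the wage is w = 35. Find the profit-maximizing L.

L* = 8

The marginal product of L is MP_L = 23 − 2L.
A price-taking firm hires until the value of the marginal product equals the wage: P·MP_L = w, so 5·(23 − 2L) = 35.
Then 23 − 2L = 7, giving L = 8.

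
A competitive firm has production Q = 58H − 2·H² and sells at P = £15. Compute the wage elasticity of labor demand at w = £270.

From P·MP_H = w with MP_H = 58 − 4H, labor demand is H(w) = (58 − w/15)/4.
dH/dw = −1/(60) = -1/60.
At w = 270, H = 10, so ε = (dH/dw)·(w/H) = (-1/60)·(270/10) = -0.45.

ε = -0.45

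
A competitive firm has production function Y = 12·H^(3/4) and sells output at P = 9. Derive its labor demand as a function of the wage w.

MP_H = (3/4)·12·H^(-1/4) = 9·H^(-1/4).
Setting P·MP_H = w: 81·H^(-1/4) = w.
Solving for H: H^(-1/4) = w/81, so H = (81/w)^(4).

H(w) = (81/w)^(4)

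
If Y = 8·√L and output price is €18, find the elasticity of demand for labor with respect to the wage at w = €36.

MP_L = (1/2)·8·L^(-1/2), so P·MP_L = w gives 72·L^(-1/2) = w.
Solving, L(w) = (72/w)^(2). This is a constant-elasticity form: L ∝ w^(−2), so ε = −2.

ε = -2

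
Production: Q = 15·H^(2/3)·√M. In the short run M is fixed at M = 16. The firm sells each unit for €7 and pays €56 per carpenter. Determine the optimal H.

With M = 16, MP_H = (2/3)·15·H^(-1/3)·16^(1/2) = 40·H^(-1/3).
Profit maximization for a price taker requires P·MP_H = w: 7·40·H^(-1/3) = 56.
So H^(-1/3) = 0.2, which gives H = 125.

H* = 125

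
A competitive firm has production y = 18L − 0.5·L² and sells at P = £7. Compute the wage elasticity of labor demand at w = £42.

From P·MP_L = w with MP_L = 18 − L, labor demand is L(w) = 18 − w/7.
dL/dw = −1/(7) = -1/7.
At w = 42, L = 12, so ε = (dL/dw)·(w/L) = (-1/7)·(42/12) = -0.5.

ε = -0.5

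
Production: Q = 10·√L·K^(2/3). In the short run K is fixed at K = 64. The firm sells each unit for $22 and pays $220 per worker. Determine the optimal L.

L* = 64

With K = 64, MP_L = (1/2)·10·L^(-1/2)·64^(2/3) = 80·L^(-1/2).
Profit maximization for a price taker requires P·MP_L = w: 22·80·L^(-1/2) = 220.
So L^(-1/2) = 0.125, which gives L = 64.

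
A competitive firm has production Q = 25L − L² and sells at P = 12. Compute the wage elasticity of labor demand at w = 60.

ε = -0.25

From P·MP_L = w with MP_L = 25 − 2L, labor demand is L(w) = (25 − w/12)/2.
dL/dw = −1/(24) = -1/24.
At w = 60, L = 10, so ε = (dL/dw)·(w/L) = (-1/24)·(60/10) = -0.25.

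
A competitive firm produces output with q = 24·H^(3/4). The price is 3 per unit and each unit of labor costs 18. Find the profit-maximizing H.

H* = 81

MP_H = (3/4)·24·H^(-1/4) = 18·H^(-1/4).
Profit maximization for a price taker requires P·MP_H = w: 3·18·H^(-1/4) = 18.
So H^(-1/4) = 1/3, which gives H = 81.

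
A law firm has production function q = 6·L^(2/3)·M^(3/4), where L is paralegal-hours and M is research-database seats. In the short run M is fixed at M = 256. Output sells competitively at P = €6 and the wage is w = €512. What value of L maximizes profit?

L* = 27

With M = 256, MP_L = (2/3)·6·L^(-1/3)·256^(3/4) = 256·L^(-1/3).
Profit maximization for a price taker requires P·MP_L = w: 6·256·L^(-1/3) = 512.
So L^(-1/3) = 1/3, which gives L = 27.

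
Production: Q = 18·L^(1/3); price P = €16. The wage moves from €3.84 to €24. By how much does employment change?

ΔL = -117

From P·MP_L = w with MP_L = 6·L^(-2/3), the labor demand is L(w) = (96/w)^(3/2).
At w = 3.84: L = 125. At w = 24: L = 8.
ΔL = 8 − 125 = -117.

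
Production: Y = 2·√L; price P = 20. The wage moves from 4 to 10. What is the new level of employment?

L* = 4

From P·MP_L = w with MP_L = L^(-1/2), the labor demand is L(w) = (20/w)^(2).
At w = 4: L = 25. At w = 10: L = 4.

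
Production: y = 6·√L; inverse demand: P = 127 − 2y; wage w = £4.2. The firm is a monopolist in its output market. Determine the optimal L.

L* = 25

Marginal revenue from the inverse demand is MR = 127 − 4y.
The marginal product is MP_L = 3·L^(-1/2).
A monopolist hires until marginal revenue product equals the wage: MR·MP_L = w.
At L, y = 6·√L. Substituting and solving: (127 − 24·√L)·3·L^(-1/2) = 4.2 gives L = 25.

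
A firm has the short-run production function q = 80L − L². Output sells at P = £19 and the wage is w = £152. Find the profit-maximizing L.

L* = 36

The marginal product of L is MP_L = 80 − 2L.
A price-taking firm hires until the value of the marginal product equals the wage: P·MP_L = w, so 19·(80 − 2L) = 152.
Then 80 − 2L = 8, giving L = 36.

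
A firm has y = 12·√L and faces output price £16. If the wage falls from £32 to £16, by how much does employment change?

From P·MP_L = w with MP_L = 6·L^(-1/2), the labor demand is L(w) = (96/w)^(2).
At w = 32: L = 9. At w = 16: L = 36.
ΔL = 36 − 9 = 27.

ΔL = 27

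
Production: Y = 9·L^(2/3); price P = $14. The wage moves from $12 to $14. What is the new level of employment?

From P·MP_L = w with MP_L = 6·L^(-1/3), the labor demand is L(w) = (84/w)^(3).
At w = 12: L = 343. At w = 14: L = 216.

L* = 216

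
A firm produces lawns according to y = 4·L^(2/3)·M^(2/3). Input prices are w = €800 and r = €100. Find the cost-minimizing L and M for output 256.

Cost minimization requires the marginal rate of technical substitution to equal the input-price ratio: MP_L/MP_M = w/r.
Here MP_L/MP_M = (2/3)·(M/L)/(2/3) = (M/L). Setting this equal to 800/100 = 8 gives M = 8L.
Substituting into y = 256: 4·L^(2/3)·(8L)^(2/3) = 256.
Solving, L = 8 and M = 64.

L* = 8, M* = 64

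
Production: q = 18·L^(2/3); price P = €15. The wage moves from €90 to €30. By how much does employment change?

ΔL = 208

From P·MP_L = w with MP_L = 12·L^(-1/3), the labor demand is L(w) = (180/w)^(3).
At w = 90: L = 8. At w = 30: L = 216.
ΔL = 216 − 8 = 208.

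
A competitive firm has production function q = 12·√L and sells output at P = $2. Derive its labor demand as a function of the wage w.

MP_L = (1/2)·12·L^(-1/2) = 6·L^(-1/2).
Setting P·MP_L = w: 12·L^(-1/2) = w.
Solving for L: L^(-1/2) = w/12, so L = (12/w)^(2).

L(w) = 144/w²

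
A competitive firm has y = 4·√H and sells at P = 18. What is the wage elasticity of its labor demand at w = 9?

ε = -2

MP_H = (1/2)·4·H^(-1/2), so P·MP_H = w gives 36·H^(-1/2) = w.
Solving, H(w) = (36/w)^(2). This is a constant-elasticity form: H ∝ w^(−2), so ε = −2.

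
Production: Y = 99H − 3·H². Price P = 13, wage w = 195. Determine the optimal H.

H* = 14

The marginal product of H is MP_H = 99 − 6H.
A price-taking firm hires until the value of the marginal product equals the wage: P·MP_H = w, so 13·(99 − 6H) = 195.
Then 99 − 6H = 15, giving H = 14.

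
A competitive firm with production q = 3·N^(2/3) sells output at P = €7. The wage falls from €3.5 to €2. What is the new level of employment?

From P·MP_N = w with MP_N = 2·N^(-1/3), the labor demand is N(w) = (14/w)^(3).
At w = 3.5: N = 64. At w = 2: N = 343.

N* = 343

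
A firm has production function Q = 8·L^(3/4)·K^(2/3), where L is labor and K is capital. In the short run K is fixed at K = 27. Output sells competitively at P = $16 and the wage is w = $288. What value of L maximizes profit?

With K = 27, MP_L = (3/4)·8·L^(-1/4)·27^(2/3) = 54·L^(-1/4).
Profit maximization for a price taker requires P·MP_L = w: 16·54·L^(-1/4) = 288.
So L^(-1/4) = 1/3, which gives L = 81.

L* = 81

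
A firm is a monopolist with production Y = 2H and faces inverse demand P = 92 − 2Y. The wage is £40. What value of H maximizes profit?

H* = 9

Marginal revenue from the inverse demand is MR = 92 − 4Y.
The marginal product is MP_H = 2.
A monopolist hires until marginal revenue product equals the wage: MR·MP_H = w.
(92 − 8H)·2 = 40, so H = 9.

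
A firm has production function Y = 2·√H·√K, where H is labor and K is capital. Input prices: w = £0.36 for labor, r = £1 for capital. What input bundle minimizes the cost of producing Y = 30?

H* = 25, K* = 9

Cost minimization requires the marginal rate of technical substitution to equal the input-price ratio: MP_H/MP_K = w/r.
Here MP_H/MP_K = (1/2)·(K/H)/(1/2) = (K/H). Setting this equal to 0.36/1 = 0.36 gives K = 0.36H.
Substituting into Y = 30: 2·H^(1/2)·(0.36H)^(1/2) = 30.
Solving, H = 25 and K = 9.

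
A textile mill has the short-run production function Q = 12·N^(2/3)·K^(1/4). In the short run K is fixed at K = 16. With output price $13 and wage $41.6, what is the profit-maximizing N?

N* = 125

With K = 16, MP_N = (2/3)·12·N^(-1/3)·16^(1/4) = 16·N^(-1/3).
Profit maximization for a price taker requires P·MP_N = w: 13·16·N^(-1/3) = 41.6.
So N^(-1/3) = 0.2, which gives N = 125.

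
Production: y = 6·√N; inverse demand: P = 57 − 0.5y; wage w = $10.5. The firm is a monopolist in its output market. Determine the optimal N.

Marginal revenue from the inverse demand is MR = 57 − y.
The marginal product is MP_N = 3·N^(-1/2).
A monopolist hires until marginal revenue product equals the wage: MR·MP_N = w.
At N, y = 6·√N. Substituting and solving: (57 − 6·√N)·3·N^(-1/2) = 10.5 gives N = 36.

N* = 36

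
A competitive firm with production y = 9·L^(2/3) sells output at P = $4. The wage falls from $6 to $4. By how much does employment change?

ΔL = 152

From P·MP_L = w with MP_L = 6·L^(-1/3), the labor demand is L(w) = (24/w)^(3).
At w = 6: L = 64. At w = 4: L = 216.
ΔL = 216 − 64 = 152.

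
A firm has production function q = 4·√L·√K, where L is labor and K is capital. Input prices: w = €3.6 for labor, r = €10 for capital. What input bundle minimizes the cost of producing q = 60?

L* = 25, K* = 9

Cost minimization requires the marginal rate of technical substitution to equal the input-price ratio: MP_L/MP_K = w/r.
Here MP_L/MP_K = (1/2)·(K/L)/(1/2) = (K/L). Setting this equal to 3.6/10 = 0.36 gives K = 0.36L.
Substituting into q = 60: 4·L^(1/2)·(0.36L)^(1/2) = 60.
Solving, L = 25 and K = 9.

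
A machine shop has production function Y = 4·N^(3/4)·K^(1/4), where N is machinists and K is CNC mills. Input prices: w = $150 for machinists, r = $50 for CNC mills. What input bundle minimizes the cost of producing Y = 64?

Cost minimization requires the marginal rate of technical substitution to equal the input-price ratio: MP_N/MP_K = w/r.
Here MP_N/MP_K = (3/4)·(K/N)/(1/4) = 3·(K/N). Setting this equal to 150/50 = 3 gives K = N.
Substituting into Y = 64: 4·N^(3/4)·(N)^(1/4) = 64.
Solving, N = 16 and K = 16.

N* = 16, K* = 16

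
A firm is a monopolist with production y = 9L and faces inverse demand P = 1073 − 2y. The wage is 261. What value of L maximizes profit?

L* = 29

Marginal revenue from the inverse demand is MR = 1073 − 4y.
The marginal product is MP_L = 9.
A monopolist hires until marginal revenue product equals the wage: MR·MP_L = w.
(1073 − 36L)·9 = 261, so L = 29.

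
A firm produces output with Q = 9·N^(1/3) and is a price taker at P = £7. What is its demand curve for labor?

MP_N = (1/3)·9·N^(-2/3) = 3·N^(-2/3).
Setting P·MP_N = w: 21·N^(-2/3) = w.
Solving for N: N^(-2/3) = w/21, so N = (21/w)^(3/2).

N(w) = (21/w)^(3/2)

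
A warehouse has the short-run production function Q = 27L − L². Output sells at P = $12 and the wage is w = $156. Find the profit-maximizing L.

L* = 7

The marginal product of L is MP_L = 27 − 2L.
A price-taking firm hires until the value of the marginal product equals the wage: P·MP_L = w, so 12·(27 − 2L) = 156.
Then 27 − 2L = 13, giving L = 7.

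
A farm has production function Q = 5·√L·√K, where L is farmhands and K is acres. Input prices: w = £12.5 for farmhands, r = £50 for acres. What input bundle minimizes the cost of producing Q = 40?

L* = 16, K* = 4

Cost minimization requires the marginal rate of technical substitution to equal the input-price ratio: MP_L/MP_K = w/r.
Here MP_L/MP_K = (1/2)·(K/L)/(1/2) = (K/L). Setting this equal to 12.5/50 = 0.25 gives K = 0.25L.
Substituting into Q = 40: 5·L^(1/2)·(0.25L)^(1/2) = 40.
Solving, L = 16 and K = 4.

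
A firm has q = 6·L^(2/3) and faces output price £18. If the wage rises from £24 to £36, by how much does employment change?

ΔL = -19

From P·MP_L = w with MP_L = 4·L^(-1/3), the labor demand is L(w) = (72/w)^(3).
At w = 24: L = 27. At w = 36: L = 8.
ΔL = 8 − 27 = -19.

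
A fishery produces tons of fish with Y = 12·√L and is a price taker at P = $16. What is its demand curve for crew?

MP_L = (1/2)·12·L^(-1/2) = 6·L^(-1/2).
Setting P·MP_L = w: 96·L^(-1/2) = w.
Solving for L: L^(-1/2) = w/96, so L = (96/w)^(2).

L(w) = 9216/w²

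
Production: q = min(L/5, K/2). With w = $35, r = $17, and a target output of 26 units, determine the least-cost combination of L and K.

With a fixed-proportions technology, the cost-minimizing bundle uses no slack in either input: L/5 = K/2 = q.
So L = 5·26 = 130 and K = 2·26 = 52.

L* = 130, K* = 52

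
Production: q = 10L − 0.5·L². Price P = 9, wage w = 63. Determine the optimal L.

L* = 3

The marginal product of L is MP_L = 10 − L.
A price-taking firm hires until the value of the marginal product equals the wage: P·MP_L = w, so 9·(10 − L) = 63.
Then 10 − L = 7, giving L = 3.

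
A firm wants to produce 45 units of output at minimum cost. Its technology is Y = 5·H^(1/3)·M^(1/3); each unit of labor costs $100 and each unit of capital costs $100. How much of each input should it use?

Cost minimization requires the marginal rate of technical substitution to equal the input-price ratio: MP_H/MP_M = w/r.
Here MP_H/MP_M = (1/3)·(M/H)/(1/3) = (M/H). Setting this equal to 100/100 = 1 gives M = H.
Substituting into Y = 45: 5·H^(1/3)·(H)^(1/3) = 45.
Solving, H = 27 and M = 27.

H* = 27, M* = 27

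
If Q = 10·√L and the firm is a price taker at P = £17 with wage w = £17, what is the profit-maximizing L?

MP_L = (1/2)·10·L^(-1/2) = 5·L^(-1/2).
Profit maximization for a price taker requires P·MP_L = w: 17·5·L^(-1/2) = 17.
So L^(-1/2) = 0.2, which gives L = 25.

L* = 25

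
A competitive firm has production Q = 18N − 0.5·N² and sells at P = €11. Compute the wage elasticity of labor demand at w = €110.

ε = -1.25

From P·MP_N = w with MP_N = 18 − N, labor demand is N(w) = 18 − w/11.
dN/dw = −1/(11) = -1/11.
At w = 110, N = 8, so ε = (dN/dw)·(w/N) = (-1/11)·(110/8) = -1.25.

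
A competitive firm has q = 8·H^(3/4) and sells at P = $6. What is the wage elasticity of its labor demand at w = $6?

ε = -4

MP_H = (3/4)·8·H^(-1/4), so P·MP_H = w gives 36·H^(-1/4) = w.
Solving, H(w) = (36/w)^(4). This is a constant-elasticity form: H ∝ w^(−4), so ε = −4.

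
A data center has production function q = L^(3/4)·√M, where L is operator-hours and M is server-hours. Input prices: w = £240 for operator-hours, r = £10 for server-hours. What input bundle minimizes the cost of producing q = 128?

L* = 16, M* = 256

Cost minimization requires the marginal rate of technical substitution to equal the input-price ratio: MP_L/MP_M = w/r.
Here MP_L/MP_M = (3/4)·(M/L)/(1/2) = 1.5·(M/L). Setting this equal to 240/10 = 24 gives M = 16L.
Substituting into q = 128: L^(3/4)·(16L)^(1/2) = 128.
Solving, L = 16 and M = 256.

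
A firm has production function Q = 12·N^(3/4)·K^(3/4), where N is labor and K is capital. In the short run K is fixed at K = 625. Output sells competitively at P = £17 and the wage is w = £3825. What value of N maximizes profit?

With K = 625, MP_N = (3/4)·12·N^(-1/4)·625^(3/4) = 1125·N^(-1/4).
Profit maximization for a price taker requires P·MP_N = w: 17·1125·N^(-1/4) = 3825.
So N^(-1/4) = 0.2, which gives N = 625.

N* = 625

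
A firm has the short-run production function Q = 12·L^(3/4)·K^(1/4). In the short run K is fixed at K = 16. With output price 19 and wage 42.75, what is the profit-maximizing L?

L* = 4096

With K = 16, MP_L = (3/4)·12·L^(-1/4)·16^(1/4) = 18·L^(-1/4).
Profit maximization for a price taker requires P·MP_L = w: 19·18·L^(-1/4) = 42.75.
So L^(-1/4) = 0.125, which gives L = 4096.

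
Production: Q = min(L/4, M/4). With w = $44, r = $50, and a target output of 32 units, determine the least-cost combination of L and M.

L* = 128, M* = 128

With a fixed-proportions technology, the cost-minimizing bundle uses no slack in either input: L/4 = M/4 = Q.
So L = 4·32 = 128 and M = 4·32 = 128.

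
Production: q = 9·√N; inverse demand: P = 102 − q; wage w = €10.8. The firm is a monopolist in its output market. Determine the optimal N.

Marginal revenue from the inverse demand is MR = 102 − 2q.
The marginal product is MP_N = 4.5·N^(-1/2).
A monopolist hires until marginal revenue product equals the wage: MR·MP_N = w.
At N, q = 9·√N. Substituting and solving: (102 − 18·√N)·4.5·N^(-1/2) = 10.8 gives N = 25.

N* = 25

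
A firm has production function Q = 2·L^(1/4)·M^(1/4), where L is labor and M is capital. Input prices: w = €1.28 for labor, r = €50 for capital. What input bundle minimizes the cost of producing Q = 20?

L* = 625, M* = 16

Cost minimization requires the marginal rate of technical substitution to equal the input-price ratio: MP_L/MP_M = w/r.
Here MP_L/MP_M = (1/4)·(M/L)/(1/4) = (M/L). Setting this equal to 1.28/50 = 0.0256 gives M = 0.0256L.
Substituting into Q = 20: 2·L^(1/4)·(0.0256L)^(1/4) = 20.
Solving, L = 625 and M = 16.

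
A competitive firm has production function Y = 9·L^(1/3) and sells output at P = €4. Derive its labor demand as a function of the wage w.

MP_L = (1/3)·9·L^(-2/3) = 3·L^(-2/3).
Setting P·MP_L = w: 12·L^(-2/3) = w.
Solving for L: L^(-2/3) = w/12, so L = (12/w)^(3/2).

L(w) = (12/w)^(3/2)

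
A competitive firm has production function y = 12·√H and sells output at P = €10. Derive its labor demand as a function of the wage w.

MP_H = (1/2)·12·H^(-1/2) = 6·H^(-1/2).
Setting P·MP_H = w: 60·H^(-1/2) = w.
Solving for H: H^(-1/2) = w/60, so H = (60/w)^(2).

H(w) = 3600/w²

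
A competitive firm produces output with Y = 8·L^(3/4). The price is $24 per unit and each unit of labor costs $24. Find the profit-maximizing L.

L* = 1296

MP_L = (3/4)·8·L^(-1/4) = 6·L^(-1/4).
Profit maximization for a price taker requires P·MP_L = w: 24·6·L^(-1/4) = 24.
So L^(-1/4) = 1/6, which gives L = 1296.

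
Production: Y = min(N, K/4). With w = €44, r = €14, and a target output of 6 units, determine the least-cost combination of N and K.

With a fixed-proportions technology, the cost-minimizing bundle uses no slack in either input: N = K/4 = Y.
So N = 6 and K = 4·6 = 24.

N* = 6, K* = 24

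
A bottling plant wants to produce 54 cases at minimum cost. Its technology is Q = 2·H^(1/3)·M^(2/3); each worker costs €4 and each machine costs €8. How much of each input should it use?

H* = 27, M* = 27

Cost minimization requires the marginal rate of technical substitution to equal the input-price ratio: MP_H/MP_M = w/r.
Here MP_H/MP_M = (1/3)·(M/H)/(2/3) = 0.5·(M/H). Setting this equal to 4/8 = 0.5 gives M = H.
Substituting into Q = 54: 2·H^(1/3)·(H)^(2/3) = 54.
Solving, H = 27 and M = 27.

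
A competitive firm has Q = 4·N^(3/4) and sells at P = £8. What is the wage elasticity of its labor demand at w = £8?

MP_N = (3/4)·4·N^(-1/4), so P·MP_N = w gives 24·N^(-1/4) = w.
Solving, N(w) = (24/w)^(4). This is a constant-elasticity form: N ∝ w^(−4), so ε = −4.

ε = -4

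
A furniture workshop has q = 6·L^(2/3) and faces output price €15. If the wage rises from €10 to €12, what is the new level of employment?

From P·MP_L = w with MP_L = 4·L^(-1/3), the labor demand is L(w) = (60/w)^(3).
At w = 10: L = 216. At w = 12: L = 125.

L* = 125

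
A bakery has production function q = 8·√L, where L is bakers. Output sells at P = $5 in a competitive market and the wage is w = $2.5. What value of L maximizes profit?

MP_L = (1/2)·8·L^(-1/2) = 4·L^(-1/2).
Profit maximization for a price taker requires P·MP_L = w: 5·4·L^(-1/2) = 2.5.
So L^(-1/2) = 0.125, which gives L = 64.

L* = 64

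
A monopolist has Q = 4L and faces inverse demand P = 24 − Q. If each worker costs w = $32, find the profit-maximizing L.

Marginal revenue from the inverse demand is MR = 24 − 2Q.
The marginal product is MP_L = 4.
A monopolist hires until marginal revenue product equals the wage: MR·MP_L = w.
(24 − 8L)·4 = 32, so L = 2.

L* = 2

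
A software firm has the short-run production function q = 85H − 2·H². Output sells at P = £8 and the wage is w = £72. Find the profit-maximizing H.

H* = 19

The marginal product of H is MP_H = 85 − 4H.
A price-taking firm hires until the value of the marginal product equals the wage: P·MP_H = w, so 8·(85 − 4H) = 72.
Then 85 − 4H = 9, giving H = 19.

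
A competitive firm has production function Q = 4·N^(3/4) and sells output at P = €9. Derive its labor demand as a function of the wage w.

MP_N = (3/4)·4·N^(-1/4) = 3·N^(-1/4).
Setting P·MP_N = w: 27·N^(-1/4) = w.
Solving for N: N^(-1/4) = w/27, so N = (27/w)^(4).

N(w) = 531441/w^(4)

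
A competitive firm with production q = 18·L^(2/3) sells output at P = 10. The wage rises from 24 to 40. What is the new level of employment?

L* = 27

From P·MP_L = w with MP_L = 12·L^(-1/3), the labor demand is L(w) = (120/w)^(3).
At w = 24: L = 125. At w = 40: L = 27.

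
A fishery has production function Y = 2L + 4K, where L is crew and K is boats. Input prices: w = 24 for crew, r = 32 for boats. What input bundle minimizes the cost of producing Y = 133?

The inputs are perfect substitutes, so the firm uses whichever has the lower cost per unit of output.
Cost per unit of output via L is w/2 = 12; via K it is r/4 = 8. K is cheaper.
Producing Y = 133 with K alone: L = 0, K = 33.25.

L* = 0, K* = 33.25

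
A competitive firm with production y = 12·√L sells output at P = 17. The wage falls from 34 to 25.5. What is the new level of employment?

L* = 16

From P·MP_L = w with MP_L = 6·L^(-1/2), the labor demand is L(w) = (102/w)^(2).
At w = 34: L = 9. At w = 25.5: L = 16.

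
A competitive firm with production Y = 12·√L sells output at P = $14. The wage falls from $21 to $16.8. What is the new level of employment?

From P·MP_L = w with MP_L = 6·L^(-1/2), the labor demand is L(w) = (84/w)^(2).
At w = 21: L = 16. At w = 16.8: L = 25.

L* = 25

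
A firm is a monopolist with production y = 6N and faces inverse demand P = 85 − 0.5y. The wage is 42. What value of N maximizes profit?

Marginal revenue from the inverse demand is MR = 85 − y.
The marginal product is MP_N = 6.
A monopolist hires until marginal revenue product equals the wage: MR·MP_N = w.
(85 − 6N)·6 = 42, so N = 13.

N* = 13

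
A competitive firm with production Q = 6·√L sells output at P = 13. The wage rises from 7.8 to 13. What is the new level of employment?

From P·MP_L = w with MP_L = 3·L^(-1/2), the labor demand is L(w) = (39/w)^(2).
At w = 7.8: L = 25. At w = 13: L = 9.

L* = 9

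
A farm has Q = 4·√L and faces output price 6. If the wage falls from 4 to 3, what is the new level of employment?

L* = 16

From P·MP_L = w with MP_L = 2·L^(-1/2), the labor demand is L(w) = (12/w)^(2).
At w = 4: L = 9. At w = 3: L = 16.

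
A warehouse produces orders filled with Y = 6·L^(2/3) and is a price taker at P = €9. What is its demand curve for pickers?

MP_L = (2/3)·6·L^(-1/3) = 4·L^(-1/3).
Setting P·MP_L = w: 36·L^(-1/3) = w.
Solving for L: L^(-1/3) = w/36, so L = (36/w)^(3).

L(w) = 46656/w³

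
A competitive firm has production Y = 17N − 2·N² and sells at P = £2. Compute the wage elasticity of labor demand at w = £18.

ε = -1.125

From P·MP_N = w with MP_N = 17 − 4N, labor demand is N(w) = (17 − w/2)/4.
dN/dw = −1/(8) = -0.125.
At w = 18, N = 2, so ε = (dN/dw)·(w/N) = (-0.125)·(18/2) = -1.125.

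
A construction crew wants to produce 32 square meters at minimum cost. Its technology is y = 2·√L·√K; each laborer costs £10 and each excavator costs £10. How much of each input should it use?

Cost minimization requires the marginal rate of technical substitution to equal the input-price ratio: MP_L/MP_K = w/r.
Here MP_L/MP_K = (1/2)·(K/L)/(1/2) = (K/L). Setting this equal to 10/10 = 1 gives K = L.
Substituting into y = 32: 2·L^(1/2)·(L)^(1/2) = 32.
Solving, L = 16 and K = 16.

L* = 16, K* = 16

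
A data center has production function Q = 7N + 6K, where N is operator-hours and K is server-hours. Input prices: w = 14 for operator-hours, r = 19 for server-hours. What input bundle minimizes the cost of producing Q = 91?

N* = 13, K* = 0

The inputs are perfect substitutes, so the firm uses whichever has the lower cost per unit of output.
Cost per unit of output via N is w/7 = 2; via K it is r/6 = 19/6. N is cheaper.
Producing Q = 91 with N alone: N = 13, K = 0.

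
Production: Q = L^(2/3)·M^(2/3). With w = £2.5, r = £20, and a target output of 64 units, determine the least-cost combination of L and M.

L* = 64, M* = 8

Cost minimization requires the marginal rate of technical substitution to equal the input-price ratio: MP_L/MP_M = w/r.
Here MP_L/MP_M = (2/3)·(M/L)/(2/3) = (M/L). Setting this equal to 2.5/20 = 0.125 gives M = 0.125L.
Substituting into Q = 64: L^(2/3)·(0.125L)^(2/3) = 64.
Solving, L = 64 and M = 8.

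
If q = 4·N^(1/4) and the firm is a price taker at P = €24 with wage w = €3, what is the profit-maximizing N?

MP_N = (1/4)·4·N^(-3/4) = N^(-3/4).
Profit maximization for a price taker requires P·MP_N = w: 24·N^(-3/4) = 3.
So N^(-3/4) = 0.125, which gives N = 16.

N* = 16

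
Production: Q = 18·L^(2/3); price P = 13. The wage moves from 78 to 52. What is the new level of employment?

L* = 27

From P·MP_L = w with MP_L = 12·L^(-1/3), the labor demand is L(w) = (156/w)^(3).
At w = 78: L = 8. At w = 52: L = 27.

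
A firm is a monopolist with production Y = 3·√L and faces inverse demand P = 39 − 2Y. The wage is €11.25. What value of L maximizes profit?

L* = 4

Marginal revenue from the inverse demand is MR = 39 − 4Y.
The marginal product is MP_L = 1.5·L^(-1/2).
A monopolist hires until marginal revenue product equals the wage: MR·MP_L = w.
At L, Y = 3·√L. Substituting and solving: (39 − 12·√L)·1.5·L^(-1/2) = 11.25 gives L = 4.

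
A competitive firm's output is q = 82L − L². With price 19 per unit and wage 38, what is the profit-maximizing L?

L* = 40

The marginal product of L is MP_L = 82 − 2L.
A price-taking firm hires until the value of the marginal product equals the wage: P·MP_L = w, so 19·(82 − 2L) = 38.
Then 82 − 2L = 2, giving L = 40.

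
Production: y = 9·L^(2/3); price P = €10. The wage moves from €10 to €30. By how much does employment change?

From P·MP_L = w with MP_L = 6·L^(-1/3), the labor demand is L(w) = (60/w)^(3).
At w = 10: L = 216. At w = 30: L = 8.
ΔL = 8 − 216 = -208.

ΔL = -208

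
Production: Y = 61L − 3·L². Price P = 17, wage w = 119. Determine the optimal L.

L* = 9

The marginal product of L is MP_L = 61 − 6L.
A price-taking firm hires until the value of the marginal product equals the wage: P·MP_L = w, so 17·(61 − 6L) = 119.
Then 61 − 6L = 7, giving L = 9.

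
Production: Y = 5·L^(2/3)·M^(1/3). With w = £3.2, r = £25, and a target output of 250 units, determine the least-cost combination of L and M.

Cost minimization requires the marginal rate of technical substitution to equal the input-price ratio: MP_L/MP_M = w/r.
Here MP_L/MP_M = (2/3)·(M/L)/(1/3) = 2·(M/L). Setting this equal to 3.2/25 = 0.128 gives M = 0.064L.
Substituting into Y = 250: 5·L^(2/3)·(0.064L)^(1/3) = 250.
Solving, L = 125 and M = 8.

L* = 125, M* = 8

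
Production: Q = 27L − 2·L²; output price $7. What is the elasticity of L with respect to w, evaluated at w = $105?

ε = -1.25

From P·MP_L = w with MP_L = 27 − 4L, labor demand is L(w) = (27 − w/7)/4.
dL/dw = −1/(28) = -1/28.
At w = 105, L = 3, so ε = (dL/dw)·(w/L) = (-1/28)·(105/3) = -1.25.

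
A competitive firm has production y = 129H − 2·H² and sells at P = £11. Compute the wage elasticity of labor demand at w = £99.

From P·MP_H = w with MP_H = 129 − 4H, labor demand is H(w) = (129 − w/11)/4.
dH/dw = −1/(44) = -1/44.
At w = 99, H = 30, so ε = (dH/dw)·(w/H) = (-1/44)·(99/30) = -0.075.

ε = -0.075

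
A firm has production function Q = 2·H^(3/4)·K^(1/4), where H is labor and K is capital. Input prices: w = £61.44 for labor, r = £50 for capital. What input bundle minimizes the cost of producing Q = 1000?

Cost minimization requires the marginal rate of technical substitution to equal the input-price ratio: MP_H/MP_K = w/r.
Here MP_H/MP_K = (3/4)·(K/H)/(1/4) = 3·(K/H). Setting this equal to 61.44/50 = 1.2288 gives K = 0.4096H.
Substituting into Q = 1000: 2·H^(3/4)·(0.4096H)^(1/4) = 1000.
Solving, H = 625 and K = 256.

H* = 625, K* = 256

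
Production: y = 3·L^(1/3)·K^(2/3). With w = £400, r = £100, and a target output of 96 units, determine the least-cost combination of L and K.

Cost minimization requires the marginal rate of technical substitution to equal the input-price ratio: MP_L/MP_K = w/r.
Here MP_L/MP_K = (1/3)·(K/L)/(2/3) = 0.5·(K/L). Setting this equal to 400/100 = 4 gives K = 8L.
Substituting into y = 96: 3·L^(1/3)·(8L)^(2/3) = 96.
Solving, L = 8 and K = 64.

L* = 8, K* = 64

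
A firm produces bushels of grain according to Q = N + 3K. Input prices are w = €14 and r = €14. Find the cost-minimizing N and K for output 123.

The inputs are perfect substitutes, so the firm uses whichever has the lower cost per unit of output.
Cost per unit of output via N is 14; via K it is 14/3. K is cheaper.
Producing Q = 123 with K alone: N = 0, K = 41.

N* = 0, K* = 41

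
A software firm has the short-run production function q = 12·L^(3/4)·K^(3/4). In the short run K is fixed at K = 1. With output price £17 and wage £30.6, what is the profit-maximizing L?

With K = 1, MP_L = (3/4)·12·L^(-1/4)·1^(3/4) = 9·L^(-1/4).
Profit maximization for a price taker requires P·MP_L = w: 17·9·L^(-1/4) = 30.6.
So L^(-1/4) = 0.2, which gives L = 625.

L* = 625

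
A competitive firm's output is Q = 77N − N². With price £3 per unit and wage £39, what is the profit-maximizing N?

The marginal product of N is MP_N = 77 − 2N.
A price-taking firm hires until the value of the marginal product equals the wage: P·MP_N = w, so 3·(77 − 2N) = 39.
Then 77 − 2N = 13, giving N = 32.

N* = 32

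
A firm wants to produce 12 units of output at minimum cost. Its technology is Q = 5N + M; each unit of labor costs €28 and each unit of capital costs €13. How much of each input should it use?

N* = 2.4, M* = 0

The inputs are perfect substitutes, so the firm uses whichever has the lower cost per unit of output.
Cost per unit of output via N is 5.6; via M it is 13. N is cheaper.
Producing Q = 12 with N alone: N = 2.4, M = 0.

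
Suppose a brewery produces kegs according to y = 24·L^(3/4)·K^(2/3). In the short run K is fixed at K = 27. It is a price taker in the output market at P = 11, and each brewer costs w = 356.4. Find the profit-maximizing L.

L* = 625

With K = 27, MP_L = (3/4)·24·L^(-1/4)·27^(2/3) = 162·L^(-1/4).
Profit maximization for a price taker requires P·MP_L = w: 11·162·L^(-1/4) = 356.4.
So L^(-1/4) = 0.2, which gives L = 625.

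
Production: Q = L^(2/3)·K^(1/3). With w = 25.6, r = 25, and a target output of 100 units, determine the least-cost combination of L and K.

L* = 125, K* = 64

Cost minimization requires the marginal rate of technical substitution to equal the input-price ratio: MP_L/MP_K = w/r.
Here MP_L/MP_K = (2/3)·(K/L)/(1/3) = 2·(K/L). Setting this equal to 25.6/25 = 1.024 gives K = 0.512L.
Substituting into Q = 100: L^(2/3)·(0.512L)^(1/3) = 100.
Solving, L = 125 and K = 64.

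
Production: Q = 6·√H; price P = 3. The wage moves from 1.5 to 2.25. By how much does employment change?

From P·MP_H = w with MP_H = 3·H^(-1/2), the labor demand is H(w) = (9/w)^(2).
At w = 1.5: H = 36. At w = 2.25: H = 16.
ΔH = 16 − 36 = -20.

ΔH = -20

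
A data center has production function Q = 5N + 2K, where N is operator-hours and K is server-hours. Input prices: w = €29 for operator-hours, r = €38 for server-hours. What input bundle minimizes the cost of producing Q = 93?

N* = 18.6, K* = 0

The inputs are perfect substitutes, so the firm uses whichever has the lower cost per unit of output.
Cost per unit of output via N is w/5 = 5.8; via K it is r/2 = 19. N is cheaper.
Producing Q = 93 with N alone: N = 18.6, K = 0.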